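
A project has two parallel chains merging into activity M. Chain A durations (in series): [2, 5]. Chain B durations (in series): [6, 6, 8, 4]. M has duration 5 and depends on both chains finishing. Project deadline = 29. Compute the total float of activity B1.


Forward pass: ES(B1) = sum of predecessors on chain B = 0
EF = ES + duration = 0 + 6 = 6
Backward pass: LF(M) = deadline = 29; LS(M) = 29 - 5 = 24
LF(B1) = LS(M) - sum(successors on chain B) = 24 - 18 = 6
LS = LF - duration = 6 - 6 = 0
Total float = LS - ES = 0 - 0 = 0

0


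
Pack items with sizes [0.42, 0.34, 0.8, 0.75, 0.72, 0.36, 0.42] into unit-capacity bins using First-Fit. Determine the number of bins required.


Place items sequentially using First-Fit:
  Item 0.42 -> new Bin 1
  Item 0.34 -> Bin 1 (now 0.76)
  Item 0.8 -> new Bin 2
  Item 0.75 -> new Bin 3
  Item 0.72 -> new Bin 4
  Item 0.36 -> new Bin 5
  Item 0.42 -> Bin 5 (now 0.78)
Total bins used = 5

5


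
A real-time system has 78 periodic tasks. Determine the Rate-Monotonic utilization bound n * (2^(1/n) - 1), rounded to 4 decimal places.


Compute 2^(1/78) = 1.0089261045
Subtract 1: 1.0089261045 - 1 = 0.0089261045
Multiply by n: 78 * 0.0089261045 = 0.6962361510
Round to 4 dp: 0.6962

0.6962


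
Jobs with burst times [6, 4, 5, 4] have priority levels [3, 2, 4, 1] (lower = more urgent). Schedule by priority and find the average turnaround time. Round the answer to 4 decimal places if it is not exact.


Sort by priority (ascending = highest first):
Order: [(1, 4), (2, 4), (3, 6), (4, 5)]
Completion times:
  Priority 1, burst=4, C=4
  Priority 2, burst=4, C=8
  Priority 3, burst=6, C=14
  Priority 4, burst=5, C=19
Average turnaround = 45/4 = 11.25

11.25


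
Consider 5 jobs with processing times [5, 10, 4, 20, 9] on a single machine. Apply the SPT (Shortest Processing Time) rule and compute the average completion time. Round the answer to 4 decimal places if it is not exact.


Sort jobs by processing time (SPT order): [4, 5, 9, 10, 20]
Compute completion times sequentially:
  Job 1: processing = 4, completes at 4
  Job 2: processing = 5, completes at 9
  Job 3: processing = 9, completes at 18
  Job 4: processing = 10, completes at 28
  Job 5: processing = 20, completes at 48
Sum of completion times = 107
Average completion time = 107/5 = 21.4

21.4


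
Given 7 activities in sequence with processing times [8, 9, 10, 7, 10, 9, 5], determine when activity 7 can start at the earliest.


Activity 7 starts after activities 1 through 6 complete.
Predecessor durations: [8, 9, 10, 7, 10, 9]
ES = 8 + 9 + 10 + 7 + 10 + 9 = 53

53


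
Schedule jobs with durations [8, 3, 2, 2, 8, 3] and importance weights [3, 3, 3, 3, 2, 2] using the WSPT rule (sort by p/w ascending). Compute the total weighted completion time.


Compute p/w ratios and sort ascending (WSPT): [(2, 3), (2, 3), (3, 3), (3, 2), (8, 3), (8, 2)]
Compute weighted completion times:
  Job (p=2,w=3): C=2, w*C=3*2=6
  Job (p=2,w=3): C=4, w*C=3*4=12
  Job (p=3,w=3): C=7, w*C=3*7=21
  Job (p=3,w=2): C=10, w*C=2*10=20
  Job (p=8,w=3): C=18, w*C=3*18=54
  Job (p=8,w=2): C=26, w*C=2*26=52
Total weighted completion time = 165

165


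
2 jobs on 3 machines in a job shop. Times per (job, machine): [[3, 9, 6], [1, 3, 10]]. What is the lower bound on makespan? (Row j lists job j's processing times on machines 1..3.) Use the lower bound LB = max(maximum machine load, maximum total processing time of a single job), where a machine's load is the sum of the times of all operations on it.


Machine loads:
  Machine 1: 3 + 1 = 4
  Machine 2: 9 + 3 = 12
  Machine 3: 6 + 10 = 16
Max machine load = 16
Job totals:
  Job 1: 18
  Job 2: 14
Max job total = 18
Lower bound = max(16, 18) = 18

18


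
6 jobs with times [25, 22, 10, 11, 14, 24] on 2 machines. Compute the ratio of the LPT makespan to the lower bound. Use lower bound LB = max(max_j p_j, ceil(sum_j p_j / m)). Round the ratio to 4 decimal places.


LPT order: [25, 24, 22, 14, 11, 10]
Machine loads after assignment: [50, 56]
LPT makespan = 56
Lower bound = max(max_job, ceil(total/2)) = max(25, 53) = 53
Ratio = 56 / 53 = 1.0566

1.0566


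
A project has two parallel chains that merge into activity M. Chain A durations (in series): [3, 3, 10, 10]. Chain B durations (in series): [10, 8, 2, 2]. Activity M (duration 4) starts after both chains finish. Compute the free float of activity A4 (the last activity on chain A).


ES(A4) = sum of predecessors on chain A = 16
EF(A4) = ES + duration = 16 + 10 = 26
Successor of A4 is M. ES(M) = max(sum(A), sum(B)) = max(26, 22) = 26
Free float = ES(successor) - EF(current) = 26 - 26 = 0

0


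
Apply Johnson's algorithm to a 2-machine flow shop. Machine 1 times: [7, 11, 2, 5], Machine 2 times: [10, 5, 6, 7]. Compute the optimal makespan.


Apply Johnson's rule:
  Group 1 (a <= b): [(3, 2, 6), (4, 5, 7), (1, 7, 10)]
  Group 2 (a > b): [(2, 11, 5)]
Optimal job order: [3, 4, 1, 2]
Schedule:
  Job 3: M1 done at 2, M2 done at 8
  Job 4: M1 done at 7, M2 done at 15
  Job 1: M1 done at 14, M2 done at 25
  Job 2: M1 done at 25, M2 done at 30
Makespan = 30

30


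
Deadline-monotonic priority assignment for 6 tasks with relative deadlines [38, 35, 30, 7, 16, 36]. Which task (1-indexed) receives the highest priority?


Sort tasks by relative deadline (ascending):
  Task 4: deadline = 7
  Task 5: deadline = 16
  Task 3: deadline = 30
  Task 2: deadline = 35
  Task 6: deadline = 36
  Task 1: deadline = 38
Priority order (highest first): [4, 5, 3, 2, 6, 1]
Highest priority task = 4

4


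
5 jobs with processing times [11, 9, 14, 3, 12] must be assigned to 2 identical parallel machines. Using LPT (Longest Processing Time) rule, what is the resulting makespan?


Sort jobs in decreasing order (LPT): [14, 12, 11, 9, 3]
Assign each job to the least loaded machine:
  Machine 1: jobs [14, 9, 3], load = 26
  Machine 2: jobs [12, 11], load = 23
Makespan = max load = 26

26


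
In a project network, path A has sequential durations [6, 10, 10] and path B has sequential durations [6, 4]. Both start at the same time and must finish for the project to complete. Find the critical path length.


Path A total = 6 + 10 + 10 = 26
Path B total = 6 + 4 = 10
Critical path = longest path = max(26, 10) = 26

26


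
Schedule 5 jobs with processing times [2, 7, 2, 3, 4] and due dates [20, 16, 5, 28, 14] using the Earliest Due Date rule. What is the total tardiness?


Sort by due date (EDD order): [(2, 5), (4, 14), (7, 16), (2, 20), (3, 28)]
Compute completion times and tardiness:
  Job 1: p=2, d=5, C=2, tardiness=max(0,2-5)=0
  Job 2: p=4, d=14, C=6, tardiness=max(0,6-14)=0
  Job 3: p=7, d=16, C=13, tardiness=max(0,13-16)=0
  Job 4: p=2, d=20, C=15, tardiness=max(0,15-20)=0
  Job 5: p=3, d=28, C=18, tardiness=max(0,18-28)=0
Total tardiness = 0

0


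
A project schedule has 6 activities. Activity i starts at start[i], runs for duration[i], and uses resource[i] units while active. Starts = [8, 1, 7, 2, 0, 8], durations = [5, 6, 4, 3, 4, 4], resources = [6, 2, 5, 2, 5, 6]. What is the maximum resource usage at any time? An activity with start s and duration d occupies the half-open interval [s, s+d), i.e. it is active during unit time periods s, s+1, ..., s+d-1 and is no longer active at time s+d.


Each activity i is active on [start_i, start_i + duration_i).
Compute total resource usage per time slot:
  t=0: active resources = [5], total = 5
  t=1: active resources = [2, 5], total = 7
  t=2: active resources = [2, 2, 5], total = 9
  t=3: active resources = [2, 2, 5], total = 9
  t=4: active resources = [2, 2], total = 4
  t=5: active resources = [2], total = 2
  t=6: active resources = [2], total = 2
  t=7: active resources = [5], total = 5
  t=8: active resources = [6, 5, 6], total = 17
  t=9: active resources = [6, 5, 6], total = 17
  t=10: active resources = [6, 5, 6], total = 17
  t=11: active resources = [6, 6], total = 12
  t=12: active resources = [6], total = 6
Peak resource demand = 17

17


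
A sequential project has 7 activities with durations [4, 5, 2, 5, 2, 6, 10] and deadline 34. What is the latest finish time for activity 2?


LF(activity 2) = deadline - sum of successor durations
Successors: activities 3 through 7 with durations [2, 5, 2, 6, 10]
Sum of successor durations = 25
LF = 34 - 25 = 9

9


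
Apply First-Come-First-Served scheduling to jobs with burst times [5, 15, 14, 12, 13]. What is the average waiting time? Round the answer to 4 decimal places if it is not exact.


FCFS order (as given): [5, 15, 14, 12, 13]
Waiting times:
  Job 1: wait = 0
  Job 2: wait = 5
  Job 3: wait = 20
  Job 4: wait = 34
  Job 5: wait = 46
Sum of waiting times = 105
Average waiting time = 105/5 = 21.0

21.0


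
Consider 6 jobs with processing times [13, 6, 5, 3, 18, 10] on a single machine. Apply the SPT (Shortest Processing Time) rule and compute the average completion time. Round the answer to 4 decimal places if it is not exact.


Sort jobs by processing time (SPT order): [3, 5, 6, 10, 13, 18]
Compute completion times sequentially:
  Job 1: processing = 3, completes at 3
  Job 2: processing = 5, completes at 8
  Job 3: processing = 6, completes at 14
  Job 4: processing = 10, completes at 24
  Job 5: processing = 13, completes at 37
  Job 6: processing = 18, completes at 55
Sum of completion times = 141
Average completion time = 141/6 = 23.5

23.5


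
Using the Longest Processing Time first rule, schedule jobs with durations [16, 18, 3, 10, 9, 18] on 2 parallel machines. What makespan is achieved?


Sort jobs in decreasing order (LPT): [18, 18, 16, 10, 9, 3]
Assign each job to the least loaded machine:
  Machine 1: jobs [18, 16, 3], load = 37
  Machine 2: jobs [18, 10, 9], load = 37
Makespan = max load = 37

37


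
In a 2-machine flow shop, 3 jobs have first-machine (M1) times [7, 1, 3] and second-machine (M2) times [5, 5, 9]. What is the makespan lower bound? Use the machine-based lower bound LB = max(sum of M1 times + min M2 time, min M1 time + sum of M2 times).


LB1 = sum(M1 times) + min(M2 times) = 11 + 5 = 16
LB2 = min(M1 times) + sum(M2 times) = 1 + 19 = 20
Lower bound = max(LB1, LB2) = max(16, 20) = 20

20


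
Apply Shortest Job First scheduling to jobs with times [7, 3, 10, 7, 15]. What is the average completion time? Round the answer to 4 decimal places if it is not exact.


SJF order (ascending): [3, 7, 7, 10, 15]
Completion times:
  Job 1: burst=3, C=3
  Job 2: burst=7, C=10
  Job 3: burst=7, C=17
  Job 4: burst=10, C=27
  Job 5: burst=15, C=42
Average completion = 99/5 = 19.8

19.8


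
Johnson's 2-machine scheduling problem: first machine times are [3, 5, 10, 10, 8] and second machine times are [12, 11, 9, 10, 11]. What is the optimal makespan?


Apply Johnson's rule:
  Group 1 (a <= b): [(1, 3, 12), (2, 5, 11), (5, 8, 11), (4, 10, 10)]
  Group 2 (a > b): [(3, 10, 9)]
Optimal job order: [1, 2, 5, 4, 3]
Schedule:
  Job 1: M1 done at 3, M2 done at 15
  Job 2: M1 done at 8, M2 done at 26
  Job 5: M1 done at 16, M2 done at 37
  Job 4: M1 done at 26, M2 done at 47
  Job 3: M1 done at 36, M2 done at 56
Makespan = 56

56


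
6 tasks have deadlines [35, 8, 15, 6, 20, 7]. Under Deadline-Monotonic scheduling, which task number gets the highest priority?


Sort tasks by relative deadline (ascending):
  Task 4: deadline = 6
  Task 6: deadline = 7
  Task 2: deadline = 8
  Task 3: deadline = 15
  Task 5: deadline = 20
  Task 1: deadline = 35
Priority order (highest first): [4, 6, 2, 3, 5, 1]
Highest priority task = 4

4


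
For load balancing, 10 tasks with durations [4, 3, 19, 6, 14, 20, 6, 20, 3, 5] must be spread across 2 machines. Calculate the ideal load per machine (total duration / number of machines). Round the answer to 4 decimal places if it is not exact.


Total processing time = 4 + 3 + 19 + 6 + 14 + 20 + 6 + 20 + 3 + 5 = 100
Number of machines = 2
Ideal balanced load = 100 / 2 = 50.0

50.0


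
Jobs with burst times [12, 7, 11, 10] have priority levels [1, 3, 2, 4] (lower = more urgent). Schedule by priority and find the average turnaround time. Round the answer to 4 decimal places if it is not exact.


Sort by priority (ascending = highest first):
Order: [(1, 12), (2, 11), (3, 7), (4, 10)]
Completion times:
  Priority 1, burst=12, C=12
  Priority 2, burst=11, C=23
  Priority 3, burst=7, C=30
  Priority 4, burst=10, C=40
Average turnaround = 105/4 = 26.25

26.25


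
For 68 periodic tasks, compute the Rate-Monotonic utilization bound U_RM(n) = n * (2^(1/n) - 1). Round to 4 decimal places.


Compute 2^(1/68) = 1.0102454700
Subtract 1: 1.0102454700 - 1 = 0.0102454700
Multiply by n: 68 * 0.0102454700 = 0.6966919600
Round to 4 dp: 0.6967

0.6967


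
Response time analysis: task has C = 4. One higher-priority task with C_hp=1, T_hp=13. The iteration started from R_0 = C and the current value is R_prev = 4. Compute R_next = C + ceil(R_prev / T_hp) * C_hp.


R_next = C + ceil(R_prev / T_hp) * C_hp
ceil(4 / 13) = ceil(0.3077) = 1
Interference = 1 * 1 = 1
R_next = 4 + 1 = 5

5


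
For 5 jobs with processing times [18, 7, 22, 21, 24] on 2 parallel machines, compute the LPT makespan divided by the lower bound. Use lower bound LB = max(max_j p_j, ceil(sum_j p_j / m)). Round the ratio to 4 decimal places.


LPT order: [24, 22, 21, 18, 7]
Machine loads after assignment: [49, 43]
LPT makespan = 49
Lower bound = max(max_job, ceil(total/2)) = max(24, 46) = 46
Ratio = 49 / 46 = 1.0652

1.0652


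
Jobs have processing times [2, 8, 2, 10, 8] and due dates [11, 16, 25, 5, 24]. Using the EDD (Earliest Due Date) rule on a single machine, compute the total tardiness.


Sort by due date (EDD order): [(10, 5), (2, 11), (8, 16), (8, 24), (2, 25)]
Compute completion times and tardiness:
  Job 1: p=10, d=5, C=10, tardiness=max(0,10-5)=5
  Job 2: p=2, d=11, C=12, tardiness=max(0,12-11)=1
  Job 3: p=8, d=16, C=20, tardiness=max(0,20-16)=4
  Job 4: p=8, d=24, C=28, tardiness=max(0,28-24)=4
  Job 5: p=2, d=25, C=30, tardiness=max(0,30-25)=5
Total tardiness = 19

19


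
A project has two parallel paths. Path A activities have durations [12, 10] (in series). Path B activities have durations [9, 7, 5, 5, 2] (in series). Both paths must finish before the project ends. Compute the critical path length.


Path A total = 12 + 10 = 22
Path B total = 9 + 7 + 5 + 5 + 2 = 28
Critical path = longest path = max(22, 28) = 28

28


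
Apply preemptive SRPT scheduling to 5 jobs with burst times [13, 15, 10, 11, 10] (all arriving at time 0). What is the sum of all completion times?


Since all jobs arrive at t=0, SRPT equals SPT ordering.
SPT order: [10, 10, 11, 13, 15]
Completion times:
  Job 1: p=10, C=10
  Job 2: p=10, C=20
  Job 3: p=11, C=31
  Job 4: p=13, C=44
  Job 5: p=15, C=59
Total completion time = 10 + 20 + 31 + 44 + 59 = 164

164


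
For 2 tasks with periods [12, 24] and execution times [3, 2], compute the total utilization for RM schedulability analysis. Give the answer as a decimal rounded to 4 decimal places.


Compute individual utilizations (exact fractions):
  Task 1: C/T = 3/12 = 1/4 (approx. 0.25)
  Task 2: C/T = 2/24 = 1/12 (approx. 0.0833)
Total utilization U = 1/4 + 1/12 = 1/3
Rounded to 4 decimal places: U = 0.3333
RM (Liu & Layland) bound for 2 tasks = 0.828427; compare with U = 1/3 (approx. 0.333333)
U <= bound, so schedulable by RM sufficient condition.

0.3333


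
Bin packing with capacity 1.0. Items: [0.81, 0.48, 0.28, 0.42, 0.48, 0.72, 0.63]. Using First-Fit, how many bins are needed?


Place items sequentially using First-Fit:
  Item 0.81 -> new Bin 1
  Item 0.48 -> new Bin 2
  Item 0.28 -> Bin 2 (now 0.76)
  Item 0.42 -> new Bin 3
  Item 0.48 -> Bin 3 (now 0.9)
  Item 0.72 -> new Bin 4
  Item 0.63 -> new Bin 5
Total bins used = 5

5


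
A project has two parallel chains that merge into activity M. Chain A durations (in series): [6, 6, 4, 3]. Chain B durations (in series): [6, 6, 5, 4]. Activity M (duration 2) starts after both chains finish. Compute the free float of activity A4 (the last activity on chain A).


ES(A4) = sum of predecessors on chain A = 16
EF(A4) = ES + duration = 16 + 3 = 19
Successor of A4 is M. ES(M) = max(sum(A), sum(B)) = max(19, 21) = 21
Free float = ES(successor) - EF(current) = 21 - 19 = 2

2


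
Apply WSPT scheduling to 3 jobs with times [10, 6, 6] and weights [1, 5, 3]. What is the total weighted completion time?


Compute p/w ratios and sort ascending (WSPT): [(6, 5), (6, 3), (10, 1)]
Compute weighted completion times:
  Job (p=6,w=5): C=6, w*C=5*6=30
  Job (p=6,w=3): C=12, w*C=3*12=36
  Job (p=10,w=1): C=22, w*C=1*22=22
Total weighted completion time = 88

88


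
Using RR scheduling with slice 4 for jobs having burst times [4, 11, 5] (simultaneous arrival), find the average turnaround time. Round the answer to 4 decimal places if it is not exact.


Time quantum = 4
Execution trace:
  J1 runs 4 units, time = 4
  J2 runs 4 units, time = 8
  J3 runs 4 units, time = 12
  J2 runs 4 units, time = 16
  J3 runs 1 units, time = 17
  J2 runs 3 units, time = 20
Finish times: [4, 20, 17]
Average turnaround = 41/3 = 13.6667

13.6667


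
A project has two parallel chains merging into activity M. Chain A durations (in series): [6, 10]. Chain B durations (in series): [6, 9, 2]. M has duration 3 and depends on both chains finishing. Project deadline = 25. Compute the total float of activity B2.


Forward pass: ES(B2) = sum of predecessors on chain B = 6
EF = ES + duration = 6 + 9 = 15
Backward pass: LF(M) = deadline = 25; LS(M) = 25 - 3 = 22
LF(B2) = LS(M) - sum(successors on chain B) = 22 - 2 = 20
LS = LF - duration = 20 - 9 = 11
Total float = LS - ES = 11 - 6 = 5

5


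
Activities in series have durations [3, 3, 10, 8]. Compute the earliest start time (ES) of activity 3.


Activity 3 starts after activities 1 through 2 complete.
Predecessor durations: [3, 3]
ES = 3 + 3 = 6

6


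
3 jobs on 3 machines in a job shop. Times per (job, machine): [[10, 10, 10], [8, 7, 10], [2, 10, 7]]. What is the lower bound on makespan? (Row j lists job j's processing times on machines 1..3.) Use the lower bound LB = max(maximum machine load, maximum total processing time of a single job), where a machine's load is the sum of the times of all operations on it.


Machine loads:
  Machine 1: 10 + 8 + 2 = 20
  Machine 2: 10 + 7 + 10 = 27
  Machine 3: 10 + 10 + 7 = 27
Max machine load = 27
Job totals:
  Job 1: 30
  Job 2: 25
  Job 3: 19
Max job total = 30
Lower bound = max(27, 30) = 30

30


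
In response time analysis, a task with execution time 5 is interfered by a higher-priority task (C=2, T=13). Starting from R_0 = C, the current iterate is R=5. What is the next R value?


R_next = C + ceil(R_prev / T_hp) * C_hp
ceil(5 / 13) = ceil(0.3846) = 1
Interference = 1 * 2 = 2
R_next = 5 + 2 = 7

7


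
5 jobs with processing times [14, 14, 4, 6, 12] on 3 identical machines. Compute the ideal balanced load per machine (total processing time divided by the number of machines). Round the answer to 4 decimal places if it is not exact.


Total processing time = 14 + 14 + 4 + 6 + 12 = 50
Number of machines = 3
Ideal balanced load = 50 / 3 = 16.6667

16.6667


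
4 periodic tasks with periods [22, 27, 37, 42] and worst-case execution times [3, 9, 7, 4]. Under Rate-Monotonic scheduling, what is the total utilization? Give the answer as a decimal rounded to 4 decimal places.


Compute individual utilizations (exact fractions):
  Task 1: C/T = 3/22 (approx. 0.1364)
  Task 2: C/T = 9/27 = 1/3 (approx. 0.3333)
  Task 3: C/T = 7/37 (approx. 0.1892)
  Task 4: C/T = 4/42 = 2/21 (approx. 0.0952)
Total utilization U = 3/22 + 1/3 + 7/37 + 2/21 = 4297/5698
Rounded to 4 decimal places: U = 0.7541
RM (Liu & Layland) bound for 4 tasks = 0.756828; compare with U = 4297/5698 (approx. 0.754124)
U <= bound, so schedulable by RM sufficient condition.

0.7541


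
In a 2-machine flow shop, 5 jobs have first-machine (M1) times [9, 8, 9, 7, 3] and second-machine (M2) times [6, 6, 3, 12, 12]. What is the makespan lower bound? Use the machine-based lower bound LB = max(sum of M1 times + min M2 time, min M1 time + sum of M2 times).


LB1 = sum(M1 times) + min(M2 times) = 36 + 3 = 39
LB2 = min(M1 times) + sum(M2 times) = 3 + 39 = 42
Lower bound = max(LB1, LB2) = max(39, 42) = 42

42


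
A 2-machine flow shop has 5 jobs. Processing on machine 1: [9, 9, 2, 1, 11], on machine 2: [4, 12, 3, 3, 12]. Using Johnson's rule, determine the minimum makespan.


Apply Johnson's rule:
  Group 1 (a <= b): [(4, 1, 3), (3, 2, 3), (2, 9, 12), (5, 11, 12)]
  Group 2 (a > b): [(1, 9, 4)]
Optimal job order: [4, 3, 2, 5, 1]
Schedule:
  Job 4: M1 done at 1, M2 done at 4
  Job 3: M1 done at 3, M2 done at 7
  Job 2: M1 done at 12, M2 done at 24
  Job 5: M1 done at 23, M2 done at 36
  Job 1: M1 done at 32, M2 done at 40
Makespan = 40

40


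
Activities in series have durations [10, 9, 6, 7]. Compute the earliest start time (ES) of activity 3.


Activity 3 starts after activities 1 through 2 complete.
Predecessor durations: [10, 9]
ES = 10 + 9 = 19

19


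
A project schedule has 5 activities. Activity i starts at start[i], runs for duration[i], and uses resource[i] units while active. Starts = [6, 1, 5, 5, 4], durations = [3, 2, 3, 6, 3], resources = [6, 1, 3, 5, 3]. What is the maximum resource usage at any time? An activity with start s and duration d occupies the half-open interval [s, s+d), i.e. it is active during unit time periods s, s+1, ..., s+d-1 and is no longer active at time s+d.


Each activity i is active on [start_i, start_i + duration_i).
Compute total resource usage per time slot:
  t=0: active resources = [], total = 0
  t=1: active resources = [1], total = 1
  t=2: active resources = [1], total = 1
  t=3: active resources = [], total = 0
  t=4: active resources = [3], total = 3
  t=5: active resources = [3, 5, 3], total = 11
  t=6: active resources = [6, 3, 5, 3], total = 17
  t=7: active resources = [6, 3, 5], total = 14
  t=8: active resources = [6, 5], total = 11
  t=9: active resources = [5], total = 5
  t=10: active resources = [5], total = 5
Peak resource demand = 17

17


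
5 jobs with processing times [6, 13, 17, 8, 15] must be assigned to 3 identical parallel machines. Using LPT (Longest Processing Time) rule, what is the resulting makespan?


Sort jobs in decreasing order (LPT): [17, 15, 13, 8, 6]
Assign each job to the least loaded machine:
  Machine 1: jobs [17], load = 17
  Machine 2: jobs [15, 6], load = 21
  Machine 3: jobs [13, 8], load = 21
Makespan = max load = 21

21


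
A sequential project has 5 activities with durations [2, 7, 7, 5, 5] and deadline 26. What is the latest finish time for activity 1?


LF(activity 1) = deadline - sum of successor durations
Successors: activities 2 through 5 with durations [7, 7, 5, 5]
Sum of successor durations = 24
LF = 26 - 24 = 2

2


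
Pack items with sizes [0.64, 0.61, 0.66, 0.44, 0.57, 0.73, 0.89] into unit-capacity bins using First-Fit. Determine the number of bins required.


Place items sequentially using First-Fit:
  Item 0.64 -> new Bin 1
  Item 0.61 -> new Bin 2
  Item 0.66 -> new Bin 3
  Item 0.44 -> new Bin 4
  Item 0.57 -> new Bin 5
  Item 0.73 -> new Bin 6
  Item 0.89 -> new Bin 7
Total bins used = 7

7


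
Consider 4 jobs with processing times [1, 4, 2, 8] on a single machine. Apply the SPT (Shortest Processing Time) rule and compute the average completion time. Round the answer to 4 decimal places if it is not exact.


Sort jobs by processing time (SPT order): [1, 2, 4, 8]
Compute completion times sequentially:
  Job 1: processing = 1, completes at 1
  Job 2: processing = 2, completes at 3
  Job 3: processing = 4, completes at 7
  Job 4: processing = 8, completes at 15
Sum of completion times = 26
Average completion time = 26/4 = 6.5

6.5


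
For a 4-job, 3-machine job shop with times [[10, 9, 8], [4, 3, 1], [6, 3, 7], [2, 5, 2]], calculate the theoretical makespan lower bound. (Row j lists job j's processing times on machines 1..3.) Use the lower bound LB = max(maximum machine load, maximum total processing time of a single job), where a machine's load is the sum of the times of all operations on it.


Machine loads:
  Machine 1: 10 + 4 + 6 + 2 = 22
  Machine 2: 9 + 3 + 3 + 5 = 20
  Machine 3: 8 + 1 + 7 + 2 = 18
Max machine load = 22
Job totals:
  Job 1: 27
  Job 2: 8
  Job 3: 16
  Job 4: 9
Max job total = 27
Lower bound = max(22, 27) = 27

27


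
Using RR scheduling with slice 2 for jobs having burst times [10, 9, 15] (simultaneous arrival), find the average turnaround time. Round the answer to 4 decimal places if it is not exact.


Time quantum = 2
Execution trace:
  J1 runs 2 units, time = 2
  J2 runs 2 units, time = 4
  J3 runs 2 units, time = 6
  J1 runs 2 units, time = 8
  J2 runs 2 units, time = 10
  J3 runs 2 units, time = 12
  J1 runs 2 units, time = 14
  J2 runs 2 units, time = 16
  J3 runs 2 units, time = 18
  J1 runs 2 units, time = 20
  J2 runs 2 units, time = 22
  J3 runs 2 units, time = 24
  J1 runs 2 units, time = 26
  J2 runs 1 units, time = 27
  J3 runs 2 units, time = 29
  J3 runs 2 units, time = 31
  J3 runs 2 units, time = 33
  J3 runs 1 units, time = 34
Finish times: [26, 27, 34]
Average turnaround = 87/3 = 29.0

29.0


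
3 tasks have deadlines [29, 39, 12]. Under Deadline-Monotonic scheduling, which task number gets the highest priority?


Sort tasks by relative deadline (ascending):
  Task 3: deadline = 12
  Task 1: deadline = 29
  Task 2: deadline = 39
Priority order (highest first): [3, 1, 2]
Highest priority task = 3

3


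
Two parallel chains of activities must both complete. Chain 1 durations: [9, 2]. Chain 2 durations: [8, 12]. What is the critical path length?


Path A total = 9 + 2 = 11
Path B total = 8 + 12 = 20
Critical path = longest path = max(11, 20) = 20

20


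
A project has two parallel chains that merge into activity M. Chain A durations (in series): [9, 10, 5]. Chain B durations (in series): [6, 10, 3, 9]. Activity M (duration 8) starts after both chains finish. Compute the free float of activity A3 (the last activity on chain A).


ES(A3) = sum of predecessors on chain A = 19
EF(A3) = ES + duration = 19 + 5 = 24
Successor of A3 is M. ES(M) = max(sum(A), sum(B)) = max(24, 28) = 28
Free float = ES(successor) - EF(current) = 28 - 24 = 4

4


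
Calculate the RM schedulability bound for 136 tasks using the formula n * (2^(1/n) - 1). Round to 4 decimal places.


Compute 2^(1/136) = 1.0051096806
Subtract 1: 1.0051096806 - 1 = 0.0051096806
Multiply by n: 136 * 0.0051096806 = 0.6949165616
Round to 4 dp: 0.6949

0.6949


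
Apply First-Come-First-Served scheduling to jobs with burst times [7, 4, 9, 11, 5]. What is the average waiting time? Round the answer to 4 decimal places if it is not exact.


FCFS order (as given): [7, 4, 9, 11, 5]
Waiting times:
  Job 1: wait = 0
  Job 2: wait = 7
  Job 3: wait = 11
  Job 4: wait = 20
  Job 5: wait = 31
Sum of waiting times = 69
Average waiting time = 69/5 = 13.8

13.8


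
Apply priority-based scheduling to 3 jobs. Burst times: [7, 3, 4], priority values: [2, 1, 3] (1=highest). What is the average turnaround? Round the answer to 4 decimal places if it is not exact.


Sort by priority (ascending = highest first):
Order: [(1, 3), (2, 7), (3, 4)]
Completion times:
  Priority 1, burst=3, C=3
  Priority 2, burst=7, C=10
  Priority 3, burst=4, C=14
Average turnaround = 27/3 = 9.0

9.0


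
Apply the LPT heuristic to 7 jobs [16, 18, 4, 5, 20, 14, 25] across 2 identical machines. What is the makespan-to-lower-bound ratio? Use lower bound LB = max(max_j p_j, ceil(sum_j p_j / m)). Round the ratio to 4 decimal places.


LPT order: [25, 20, 18, 16, 14, 5, 4]
Machine loads after assignment: [50, 52]
LPT makespan = 52
Lower bound = max(max_job, ceil(total/2)) = max(25, 51) = 51
Ratio = 52 / 51 = 1.0196

1.0196


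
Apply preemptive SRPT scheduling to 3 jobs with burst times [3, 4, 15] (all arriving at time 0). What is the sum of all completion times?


Since all jobs arrive at t=0, SRPT equals SPT ordering.
SPT order: [3, 4, 15]
Completion times:
  Job 1: p=3, C=3
  Job 2: p=4, C=7
  Job 3: p=15, C=22
Total completion time = 3 + 7 + 22 = 32

32


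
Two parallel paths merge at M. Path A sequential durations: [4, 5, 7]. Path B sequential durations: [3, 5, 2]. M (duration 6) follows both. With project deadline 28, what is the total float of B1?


Forward pass: ES(B1) = sum of predecessors on chain B = 0
EF = ES + duration = 0 + 3 = 3
Backward pass: LF(M) = deadline = 28; LS(M) = 28 - 6 = 22
LF(B1) = LS(M) - sum(successors on chain B) = 22 - 7 = 15
LS = LF - duration = 15 - 3 = 12
Total float = LS - ES = 12 - 0 = 12

12


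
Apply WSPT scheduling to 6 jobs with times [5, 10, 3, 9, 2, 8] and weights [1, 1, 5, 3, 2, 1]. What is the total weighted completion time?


Compute p/w ratios and sort ascending (WSPT): [(3, 5), (2, 2), (9, 3), (5, 1), (8, 1), (10, 1)]
Compute weighted completion times:
  Job (p=3,w=5): C=3, w*C=5*3=15
  Job (p=2,w=2): C=5, w*C=2*5=10
  Job (p=9,w=3): C=14, w*C=3*14=42
  Job (p=5,w=1): C=19, w*C=1*19=19
  Job (p=8,w=1): C=27, w*C=1*27=27
  Job (p=10,w=1): C=37, w*C=1*37=37
Total weighted completion time = 150

150


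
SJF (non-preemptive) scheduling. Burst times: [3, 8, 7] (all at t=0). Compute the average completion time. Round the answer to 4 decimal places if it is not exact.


SJF order (ascending): [3, 7, 8]
Completion times:
  Job 1: burst=3, C=3
  Job 2: burst=7, C=10
  Job 3: burst=8, C=18
Average completion = 31/3 = 10.3333

10.3333


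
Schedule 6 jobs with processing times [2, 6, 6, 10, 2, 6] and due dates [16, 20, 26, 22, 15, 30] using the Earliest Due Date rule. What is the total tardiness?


Sort by due date (EDD order): [(2, 15), (2, 16), (6, 20), (10, 22), (6, 26), (6, 30)]
Compute completion times and tardiness:
  Job 1: p=2, d=15, C=2, tardiness=max(0,2-15)=0
  Job 2: p=2, d=16, C=4, tardiness=max(0,4-16)=0
  Job 3: p=6, d=20, C=10, tardiness=max(0,10-20)=0
  Job 4: p=10, d=22, C=20, tardiness=max(0,20-22)=0
  Job 5: p=6, d=26, C=26, tardiness=max(0,26-26)=0
  Job 6: p=6, d=30, C=32, tardiness=max(0,32-30)=2
Total tardiness = 2

2


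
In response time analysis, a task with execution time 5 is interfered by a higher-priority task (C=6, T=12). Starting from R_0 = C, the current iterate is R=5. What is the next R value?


R_next = C + ceil(R_prev / T_hp) * C_hp
ceil(5 / 12) = ceil(0.4167) = 1
Interference = 1 * 6 = 6
R_next = 5 + 6 = 11

11


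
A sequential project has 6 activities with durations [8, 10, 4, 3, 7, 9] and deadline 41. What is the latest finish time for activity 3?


LF(activity 3) = deadline - sum of successor durations
Successors: activities 4 through 6 with durations [3, 7, 9]
Sum of successor durations = 19
LF = 41 - 19 = 22

22


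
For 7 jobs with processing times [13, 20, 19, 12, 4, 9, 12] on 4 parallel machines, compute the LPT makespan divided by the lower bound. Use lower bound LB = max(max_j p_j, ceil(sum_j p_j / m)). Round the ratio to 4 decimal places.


LPT order: [20, 19, 13, 12, 12, 9, 4]
Machine loads after assignment: [20, 23, 22, 24]
LPT makespan = 24
Lower bound = max(max_job, ceil(total/4)) = max(20, 23) = 23
Ratio = 24 / 23 = 1.0435

1.0435


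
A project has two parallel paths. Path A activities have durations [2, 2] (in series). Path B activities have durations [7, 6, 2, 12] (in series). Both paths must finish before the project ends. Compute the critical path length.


Path A total = 2 + 2 = 4
Path B total = 7 + 6 + 2 + 12 = 27
Critical path = longest path = max(4, 27) = 27

27


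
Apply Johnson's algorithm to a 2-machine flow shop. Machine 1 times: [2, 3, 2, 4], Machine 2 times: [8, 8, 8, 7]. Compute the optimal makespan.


Apply Johnson's rule:
  Group 1 (a <= b): [(1, 2, 8), (3, 2, 8), (2, 3, 8), (4, 4, 7)]
  Group 2 (a > b): []
Optimal job order: [1, 3, 2, 4]
Schedule:
  Job 1: M1 done at 2, M2 done at 10
  Job 3: M1 done at 4, M2 done at 18
  Job 2: M1 done at 7, M2 done at 26
  Job 4: M1 done at 11, M2 done at 33
Makespan = 33

33


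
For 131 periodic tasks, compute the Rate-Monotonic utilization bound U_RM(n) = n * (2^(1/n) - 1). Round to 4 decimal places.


Compute 2^(1/131) = 1.0053052230
Subtract 1: 1.0053052230 - 1 = 0.0053052230
Multiply by n: 131 * 0.0053052230 = 0.6949842130
Round to 4 dp: 0.6950

0.6950


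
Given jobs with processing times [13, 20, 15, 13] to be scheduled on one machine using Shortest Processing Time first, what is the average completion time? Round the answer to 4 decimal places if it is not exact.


Sort jobs by processing time (SPT order): [13, 13, 15, 20]
Compute completion times sequentially:
  Job 1: processing = 13, completes at 13
  Job 2: processing = 13, completes at 26
  Job 3: processing = 15, completes at 41
  Job 4: processing = 20, completes at 61
Sum of completion times = 141
Average completion time = 141/4 = 35.25

35.25


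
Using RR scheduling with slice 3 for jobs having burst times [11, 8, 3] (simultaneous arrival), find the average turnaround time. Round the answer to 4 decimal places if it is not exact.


Time quantum = 3
Execution trace:
  J1 runs 3 units, time = 3
  J2 runs 3 units, time = 6
  J3 runs 3 units, time = 9
  J1 runs 3 units, time = 12
  J2 runs 3 units, time = 15
  J1 runs 3 units, time = 18
  J2 runs 2 units, time = 20
  J1 runs 2 units, time = 22
Finish times: [22, 20, 9]
Average turnaround = 51/3 = 17.0

17.0


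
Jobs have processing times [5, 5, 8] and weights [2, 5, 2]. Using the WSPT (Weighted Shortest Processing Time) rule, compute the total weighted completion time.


Compute p/w ratios and sort ascending (WSPT): [(5, 5), (5, 2), (8, 2)]
Compute weighted completion times:
  Job (p=5,w=5): C=5, w*C=5*5=25
  Job (p=5,w=2): C=10, w*C=2*10=20
  Job (p=8,w=2): C=18, w*C=2*18=36
Total weighted completion time = 81

81


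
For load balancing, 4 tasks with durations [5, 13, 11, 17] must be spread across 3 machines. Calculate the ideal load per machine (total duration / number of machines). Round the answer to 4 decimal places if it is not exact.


Total processing time = 5 + 13 + 11 + 17 = 46
Number of machines = 3
Ideal balanced load = 46 / 3 = 15.3333

15.3333


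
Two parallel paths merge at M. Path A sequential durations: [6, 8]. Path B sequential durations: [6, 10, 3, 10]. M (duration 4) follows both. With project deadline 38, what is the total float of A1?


Forward pass: ES(A1) = sum of predecessors on chain A = 0
EF = ES + duration = 0 + 6 = 6
Backward pass: LF(M) = deadline = 38; LS(M) = 38 - 4 = 34
LF(A1) = LS(M) - sum(successors on chain A) = 34 - 8 = 26
LS = LF - duration = 26 - 6 = 20
Total float = LS - ES = 20 - 0 = 20

20


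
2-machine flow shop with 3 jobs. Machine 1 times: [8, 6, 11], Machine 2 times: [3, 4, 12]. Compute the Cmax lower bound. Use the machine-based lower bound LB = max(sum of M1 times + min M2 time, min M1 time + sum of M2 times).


LB1 = sum(M1 times) + min(M2 times) = 25 + 3 = 28
LB2 = min(M1 times) + sum(M2 times) = 6 + 19 = 25
Lower bound = max(LB1, LB2) = max(28, 25) = 28

28


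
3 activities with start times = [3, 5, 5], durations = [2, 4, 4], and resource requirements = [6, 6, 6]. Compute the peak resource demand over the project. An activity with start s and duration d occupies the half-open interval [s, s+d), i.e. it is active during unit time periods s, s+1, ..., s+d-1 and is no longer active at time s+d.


Each activity i is active on [start_i, start_i + duration_i).
Compute total resource usage per time slot:
  t=0: active resources = [], total = 0
  t=1: active resources = [], total = 0
  t=2: active resources = [], total = 0
  t=3: active resources = [6], total = 6
  t=4: active resources = [6], total = 6
  t=5: active resources = [6, 6], total = 12
  t=6: active resources = [6, 6], total = 12
  t=7: active resources = [6, 6], total = 12
  t=8: active resources = [6, 6], total = 12
Peak resource demand = 12

12


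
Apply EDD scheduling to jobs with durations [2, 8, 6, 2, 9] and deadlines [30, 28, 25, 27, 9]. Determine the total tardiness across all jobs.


Sort by due date (EDD order): [(9, 9), (6, 25), (2, 27), (8, 28), (2, 30)]
Compute completion times and tardiness:
  Job 1: p=9, d=9, C=9, tardiness=max(0,9-9)=0
  Job 2: p=6, d=25, C=15, tardiness=max(0,15-25)=0
  Job 3: p=2, d=27, C=17, tardiness=max(0,17-27)=0
  Job 4: p=8, d=28, C=25, tardiness=max(0,25-28)=0
  Job 5: p=2, d=30, C=27, tardiness=max(0,27-30)=0
Total tardiness = 0

0


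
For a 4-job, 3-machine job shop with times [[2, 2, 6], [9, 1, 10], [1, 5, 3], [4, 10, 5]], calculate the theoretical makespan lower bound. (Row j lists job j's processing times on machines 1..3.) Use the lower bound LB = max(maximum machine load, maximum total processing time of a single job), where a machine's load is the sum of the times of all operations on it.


Machine loads:
  Machine 1: 2 + 9 + 1 + 4 = 16
  Machine 2: 2 + 1 + 5 + 10 = 18
  Machine 3: 6 + 10 + 3 + 5 = 24
Max machine load = 24
Job totals:
  Job 1: 10
  Job 2: 20
  Job 3: 9
  Job 4: 19
Max job total = 20
Lower bound = max(24, 20) = 24

24


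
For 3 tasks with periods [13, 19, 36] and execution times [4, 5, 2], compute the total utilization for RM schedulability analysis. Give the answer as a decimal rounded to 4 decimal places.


Compute individual utilizations (exact fractions):
  Task 1: C/T = 4/13 (approx. 0.3077)
  Task 2: C/T = 5/19 (approx. 0.2632)
  Task 3: C/T = 2/36 = 1/18 (approx. 0.0556)
Total utilization U = 4/13 + 5/19 + 1/18 = 2785/4446
Rounded to 4 decimal places: U = 0.6264
RM (Liu & Layland) bound for 3 tasks = 0.779763; compare with U = 2785/4446 (approx. 0.626406)
U <= bound, so schedulable by RM sufficient condition.

0.6264


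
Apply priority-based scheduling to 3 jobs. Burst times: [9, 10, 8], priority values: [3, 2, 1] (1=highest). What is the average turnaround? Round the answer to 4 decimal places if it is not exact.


Sort by priority (ascending = highest first):
Order: [(1, 8), (2, 10), (3, 9)]
Completion times:
  Priority 1, burst=8, C=8
  Priority 2, burst=10, C=18
  Priority 3, burst=9, C=27
Average turnaround = 53/3 = 17.6667

17.6667


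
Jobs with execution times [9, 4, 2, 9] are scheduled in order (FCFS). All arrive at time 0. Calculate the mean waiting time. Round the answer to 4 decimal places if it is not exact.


FCFS order (as given): [9, 4, 2, 9]
Waiting times:
  Job 1: wait = 0
  Job 2: wait = 9
  Job 3: wait = 13
  Job 4: wait = 15
Sum of waiting times = 37
Average waiting time = 37/4 = 9.25

9.25


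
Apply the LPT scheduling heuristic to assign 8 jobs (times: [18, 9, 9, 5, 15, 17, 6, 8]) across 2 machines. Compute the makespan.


Sort jobs in decreasing order (LPT): [18, 17, 15, 9, 9, 8, 6, 5]
Assign each job to the least loaded machine:
  Machine 1: jobs [18, 9, 9, 6], load = 42
  Machine 2: jobs [17, 15, 8, 5], load = 45
Makespan = max load = 45

45


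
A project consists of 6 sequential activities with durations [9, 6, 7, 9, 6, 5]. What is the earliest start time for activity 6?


Activity 6 starts after activities 1 through 5 complete.
Predecessor durations: [9, 6, 7, 9, 6]
ES = 9 + 6 + 7 + 9 + 6 = 37

37


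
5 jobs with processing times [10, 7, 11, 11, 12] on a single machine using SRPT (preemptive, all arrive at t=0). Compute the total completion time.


Since all jobs arrive at t=0, SRPT equals SPT ordering.
SPT order: [7, 10, 11, 11, 12]
Completion times:
  Job 1: p=7, C=7
  Job 2: p=10, C=17
  Job 3: p=11, C=28
  Job 4: p=11, C=39
  Job 5: p=12, C=51
Total completion time = 7 + 17 + 28 + 39 + 51 = 142

142


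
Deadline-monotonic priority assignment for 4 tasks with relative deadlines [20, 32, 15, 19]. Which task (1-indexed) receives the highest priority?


Sort tasks by relative deadline (ascending):
  Task 3: deadline = 15
  Task 4: deadline = 19
  Task 1: deadline = 20
  Task 2: deadline = 32
Priority order (highest first): [3, 4, 1, 2]
Highest priority task = 3

3


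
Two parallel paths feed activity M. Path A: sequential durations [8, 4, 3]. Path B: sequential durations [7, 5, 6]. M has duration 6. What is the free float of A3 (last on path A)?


ES(A3) = sum of predecessors on chain A = 12
EF(A3) = ES + duration = 12 + 3 = 15
Successor of A3 is M. ES(M) = max(sum(A), sum(B)) = max(15, 18) = 18
Free float = ES(successor) - EF(current) = 18 - 15 = 3

3
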